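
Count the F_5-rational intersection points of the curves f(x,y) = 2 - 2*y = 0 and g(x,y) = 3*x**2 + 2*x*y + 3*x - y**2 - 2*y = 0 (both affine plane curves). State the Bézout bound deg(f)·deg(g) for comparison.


Common zeros: {(1, 1), (4, 1)}; count = 2; Bézout bound = 2.

deg(f) = 1, deg(g) = 2, so Bézout bound = 2.
Scan x ∈ F_5. For each x, list the y ∈ F_5 with f(x, y) ≡ 0 and those with g(x, y) ≡ 0 (mod 5); the common zeros in that column are the intersection.
  x = 0: f ≡ 0 at y ∈ {1}; g ≡ 0 at y ∈ {0, 3}; common: ∅.
  x = 1: f ≡ 0 at y ∈ {1}; g ≡ 0 at y ∈ {1, 4}; common: {1}.
  x = 2: f ≡ 0 at y ∈ {1}; g ≡ 0 at y ∈ {3, 4}; common: ∅.
  x = 3: f ≡ 0 at y ∈ {1}; g ≡ 0 at y ∈ {2}; common: ∅.
  x = 4: f ≡ 0 at y ∈ {1}; g ≡ 0 at y ∈ {0, 1}; common: {1}.
Collecting: common zeros = {(1, 1), (4, 1)}, so the count is 2.
Comparison with the Bézout bound: 2 ≤ 2 = deg(f)·deg(g), as expected for curves with no common component (the bound is attained).


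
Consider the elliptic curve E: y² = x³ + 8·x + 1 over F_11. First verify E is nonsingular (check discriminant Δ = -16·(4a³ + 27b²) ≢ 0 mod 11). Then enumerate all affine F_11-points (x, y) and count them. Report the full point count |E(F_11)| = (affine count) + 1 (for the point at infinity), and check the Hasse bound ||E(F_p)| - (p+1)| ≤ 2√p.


Affine points = {(0, 1), (0, 10), (2, 5), (2, 6), (4, 3), (4, 8), (5, 1), (5, 10), (6, 1), (6, 10), (7, 2), (7, 9), (8, 4), (8, 7), (10, 5), (10, 6)}; affine count = 16; |E(F_11)| = 17.

Discriminant check: Δ ∝ 4a³ + 27b² = 4·8³ + 27·1² = 4·512 + 27·1 ≡ 7 (mod 11). Nonzero ⇒ E is nonsingular.
For each x ∈ F_11, compute rhs = x³ + 8·x + 1 mod 11, then count y ∈ F_11 with y² ≡ rhs.
  x = 0: rhs = 1, matching y values: 1, 10 (2 points).
  x = 1: rhs = 10, matching y values: none (0 points).
  x = 2: rhs = 3, matching y values: 5, 6 (2 points).
  x = 3: rhs = 8, matching y values: none (0 points).
  x = 4: rhs = 9, matching y values: 3, 8 (2 points).
  x = 5: rhs = 1, matching y values: 1, 10 (2 points).
  x = 6: rhs = 1, matching y values: 1, 10 (2 points).
  x = 7: rhs = 4, matching y values: 2, 9 (2 points).
  x = 8: rhs = 5, matching y values: 4, 7 (2 points).
  x = 9: rhs = 10, matching y values: none (0 points).
  x = 10: rhs = 3, matching y values: 5, 6 (2 points).
Total affine count: 16.
Full point count |E(F_11)| = 16 + 1 = 17.
Hasse bound: |17 − (11+1)| = |5| = 5 ≤ 2√11 ≈ 6.6332 ✓.


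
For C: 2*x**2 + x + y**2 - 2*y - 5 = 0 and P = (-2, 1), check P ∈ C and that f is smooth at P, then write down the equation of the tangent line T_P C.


Tangent line at P: -7*x - 14 = 0.

Step 1: f(-2, 1) = 0, so P lies on C.
Step 2: partial derivatives
  f_x(x, y) = 4*x + 1, f_y(x, y) = 2*y - 2.
  f_x(P) = -7, f_y(P) = 0 (gradient nonzero, so P is smooth).
Step 3: tangent line at P: -7·(x − -2) + 0·(y − 1) = 0.
Expanding: -7*x - 14 = 0.


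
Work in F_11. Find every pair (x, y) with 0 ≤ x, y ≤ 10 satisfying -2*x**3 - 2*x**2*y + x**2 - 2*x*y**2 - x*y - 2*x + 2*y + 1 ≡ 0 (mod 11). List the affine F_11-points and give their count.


Affine F_11-points: {(0, 5), (2, 10), (5, 1), (5, 8), (6, 0), (6, 1), (7, 7), (7, 10), (9, 2), (9, 10)}; count = 10.

For each of the 121 pairs (x, y) ∈ F_11², evaluate f(x, y) mod 11. Record the zeros.
  x = 0: [0↦1, 1↦3, 2↦5, 3↦7, 4↦9, 5↦0, 6↦2, 7↦4, 8↦6, 9↦8, 10↦10]  zeros at y ∈ {5}
  x = 1: [0↦9, 1↦6, 2↦10, 3↦10, 4↦6, 5↦9, 6↦8, 7↦3, 8↦5, 9↦3, 10↦8]  zeros at y ∈ ∅
  x = 2: [0↦7, 1↦6, 2↦8, 3↦2, 4↦10, 5↦10, 6↦2, 7↦8, 8↦6, 9↦7, 10↦0]  zeros at y ∈ {10}
  x = 3: [0↦5, 1↦2, 2↦9, 3↦4, 4↦9, 5↦2, 6↦5, 7↦7, 8↦8, 9↦8, 10↦7]  zeros at y ∈ ∅
  x = 4: [0↦2, 1↦4, 2↦1, 3↦4, 4↦2, 5↦6, 6↦5, 7↦10, 8↦10, 9↦5, 10↦6]  zeros at y ∈ ∅
  x = 5: [0↦8, 1↦0, 2↦5, 3↦1, 4↦10, 5↦10, 6↦1, 7↦5, 8↦0, 9↦8, 10↦7]  zeros at y ∈ {1, 8}
  x = 6: [0↦0, 1↦0, 2↦9, 3↦5, 4↦10, 5↦2, 6↦3, 7↦2, 8↦10, 9↦5, 10↦9]  zeros at y ∈ {0, 1}
  x = 7: [0↦10, 1↦3, 2↦1, 3↦4, 4↦1, 5↦3, 6↦10, 7↦0, 8↦6, 9↦6, 10↦0]  zeros at y ∈ {7, 10}
  x = 8: [0↦4, 1↦8, 2↦2, 3↦8, 4↦4, 5↦1, 6↦10, 7↦9, 8↦9, 9↦10, 10↦1]  zeros at y ∈ ∅
  x = 9: [0↦3, 1↦3, 2↦0, 3↦5, 4↦7, 5↦6, 6↦2, 7↦6, 8↦7, 9↦5, 10↦0]  zeros at y ∈ {2, 10}
  x = 10: [0↦6, 1↦9, 2↦5, 3↦5, 4↦9, 5↦6, 6↦7, 7↦1, 8↦10, 9↦1, 10↦7]  zeros at y ∈ ∅
Collecting zeros: affine points = {(0, 5), (2, 10), (5, 1), (5, 8), (6, 0), (6, 1), (7, 7), (7, 10), (9, 2), (9, 10)}.
Total count |C(F_11)_aff| = 10.


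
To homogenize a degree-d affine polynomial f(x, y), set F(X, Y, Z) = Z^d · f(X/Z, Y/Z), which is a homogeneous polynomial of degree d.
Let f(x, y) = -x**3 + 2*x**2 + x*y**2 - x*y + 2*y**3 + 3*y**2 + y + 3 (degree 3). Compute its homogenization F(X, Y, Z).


F(X, Y, Z) = -X**3 + 2*X**2*Z + X*Y**2 - X*Y*Z + 2*Y**3 + 3*Y**2*Z + Y*Z**2 + 3*Z**3

deg(f) = 3.
Substitute x = X/Z, y = Y/Z into f, then multiply by Z^3.
  monomial -1·x^3·y^0 ↦ -1·X^3·Y^0·Z^0.
  monomial 2·x^2·y^0 ↦ 2·X^2·Y^0·Z^1.
  monomial 1·x^1·y^2 ↦ 1·X^1·Y^2·Z^0.
  monomial -1·x^1·y^1 ↦ -1·X^1·Y^1·Z^1.
  monomial 2·x^0·y^3 ↦ 2·X^0·Y^3·Z^0.
  monomial 3·x^0·y^2 ↦ 3·X^0·Y^2·Z^1.
  monomial 1·x^0·y^1 ↦ 1·X^0·Y^1·Z^2.
  monomial 3·x^0·y^0 ↦ 3·X^0·Y^0·Z^3.
Collecting: F(X, Y, Z) = -X**3 + 2*X**2*Z + X*Y**2 - X*Y*Z + 2*Y**3 + 3*Y**2*Z + Y*Z**2 + 3*Z**3.


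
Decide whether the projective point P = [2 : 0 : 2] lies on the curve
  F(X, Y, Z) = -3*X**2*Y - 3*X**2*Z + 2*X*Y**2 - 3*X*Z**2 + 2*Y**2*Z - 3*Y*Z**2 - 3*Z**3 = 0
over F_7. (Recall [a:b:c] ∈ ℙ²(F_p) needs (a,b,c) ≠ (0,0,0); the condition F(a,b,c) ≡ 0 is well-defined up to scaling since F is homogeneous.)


F(2,0,2) ≡ 5 (mod 7); P is NOT on the curve.

Evaluate F(2, 0, 2) term-by-term (mod 7).
  -3*X**2*Y ↦ -3·4·0·1 = 0
  -3*X**2*Z ↦ -3·4·1·2 = -24
  2*X*Y**2 ↦ 2·2·0·1 = 0
  -3*X*Z**2 ↦ -3·2·1·4 = -24
  2*Y**2*Z ↦ 2·1·0·2 = 0
  -3*Y*Z**2 ↦ -3·1·0·4 = 0
  -3*Z**3 ↦ -3·1·1·8 = -24
Sum: F(2, 0, 2) = (0) + (-24) + (0) + (-24) + (0) + (0) + (-24) = -72.
Reducing mod 7: -72 ≡ 5 (mod 7).
Since F(a, b, c) ≡ 5 ≠ 0 (mod 7), P does NOT lie on the curve.


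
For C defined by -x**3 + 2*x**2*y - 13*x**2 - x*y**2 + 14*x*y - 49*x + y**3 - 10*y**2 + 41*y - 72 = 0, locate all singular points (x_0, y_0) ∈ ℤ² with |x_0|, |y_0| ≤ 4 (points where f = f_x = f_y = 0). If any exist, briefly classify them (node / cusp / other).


Singular points: {(-2, 3)}; classification: node.

Compute partial derivatives:
  f_x = -3*x**2 + 4*x*y - 26*x - y**2 + 14*y - 49.
  f_y = 2*x**2 - 2*x*y + 14*x + 3*y**2 - 20*y + 41.
Scan x_0 ∈ {−4, ..., 4}. For each x_0, f_y(x_0, y) is a polynomial in y; find its integer roots y ∈ {−4, ..., 4}, then test f_x and f at those candidates.
  x = -4: f_y(-4, y) = 3*y**2 - 12*y + 17; no integer root y with |y| ≤ 4.
  x = -3: f_y(-3, y) = 3*y**2 - 14*y + 17; no integer root y with |y| ≤ 4.
  x = -2: f_y(-2, y) = 3*y**2 - 16*y + 21; vanishes at y ∈ {3}. (-2, 3): f_x = 0, f = 0 — SINGULAR.
  x = -1: f_y(-1, y) = 3*y**2 - 18*y + 29; no integer root y with |y| ≤ 4.
  x = 0: f_y(0, y) = 3*y**2 - 20*y + 41; no integer root y with |y| ≤ 4.
  x = 1: f_y(1, y) = 3*y**2 - 22*y + 57; no integer root y with |y| ≤ 4.
  x = 2: f_y(2, y) = 3*y**2 - 24*y + 77; no integer root y with |y| ≤ 4.
  x = 3: f_y(3, y) = 3*y**2 - 26*y + 101; no integer root y with |y| ≤ 4.
  x = 4: f_y(4, y) = 3*y**2 - 28*y + 129; no integer root y with |y| ≤ 4.
Only singular point on the grid: (-2, 3).
Classify: substitute x = -2 + u, y = 3 + v and expand: f = -u**3 + 2*u**2*v - u**2 - u*v**2 + v**3 + v**2.
No constant or linear terms (consistent with a singular point). Quadratic part: -u**2 + v**2. Cubic part: -u**3 + 2*u**2*v - u*v**2 + v**3.
The quadratic part v**2 - u**2 = (v − u)(v + u) splits into two distinct linear factors, so there are two distinct tangent lines y − 3 = ±(x − -2) — this is a node (ordinary double point).
Classification: node.


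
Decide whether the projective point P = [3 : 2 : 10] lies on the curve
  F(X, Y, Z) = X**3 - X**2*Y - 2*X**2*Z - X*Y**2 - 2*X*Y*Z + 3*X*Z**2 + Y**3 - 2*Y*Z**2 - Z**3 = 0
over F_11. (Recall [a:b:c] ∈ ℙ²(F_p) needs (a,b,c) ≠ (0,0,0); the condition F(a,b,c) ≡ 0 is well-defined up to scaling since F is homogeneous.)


F(3,2,10) ≡ 8 (mod 11); P is NOT on the curve.

Evaluate F(3, 2, 10) term-by-term (mod 11).
  X**3 ↦ 1·27·1·1 = 27
  -X**2*Y ↦ -1·9·2·1 = -18
  -2*X**2*Z ↦ -2·9·1·10 = -180
  -X*Y**2 ↦ -1·3·4·1 = -12
  -2*X*Y*Z ↦ -2·3·2·10 = -120
  3*X*Z**2 ↦ 3·3·1·100 = 900
  Y**3 ↦ 1·1·8·1 = 8
  -2*Y*Z**2 ↦ -2·1·2·100 = -400
  -Z**3 ↦ -1·1·1·1000 = -1000
Sum: F(3, 2, 10) = (27) + (-18) + (-180) + (-12) + (-120) + (900) + (8) + (-400) + (-1000) = -795.
Reducing mod 11: -795 ≡ 8 (mod 11).
Since F(a, b, c) ≡ 8 ≠ 0 (mod 11), P does NOT lie on the curve.


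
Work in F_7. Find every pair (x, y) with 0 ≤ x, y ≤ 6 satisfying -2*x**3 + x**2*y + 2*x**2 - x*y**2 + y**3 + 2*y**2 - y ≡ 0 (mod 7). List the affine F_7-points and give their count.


Affine F_7-points: {(0, 0), (0, 2), (0, 3), (1, 0), (1, 6), (2, 3), (3, 1), (4, 3)}; count = 8.

For each of the 49 pairs (x, y) ∈ F_7², evaluate f(x, y) mod 7. Record the zeros.
  x = 0: [0↦0, 1↦2, 2↦0, 3↦0, 4↦1, 5↦2, 6↦2]  zeros at y ∈ {0, 2, 3}
  x = 1: [0↦0, 1↦2, 2↦5, 3↦1, 4↦3, 5↦3, 6↦0]  zeros at y ∈ {0, 6}
  x = 2: [0↦6, 1↦3, 2↦6, 3↦0, 4↦5, 5↦6, 6↦2]  zeros at y ∈ {3}
  x = 3: [0↦6, 1↦0, 2↦5, 3↦6, 4↦2, 5↦6, 6↦3]  zeros at y ∈ {1}
  x = 4: [0↦2, 1↦2, 2↦4, 3↦0, 4↦3, 5↦5, 6↦5]  zeros at y ∈ {3}
  x = 5: [0↦3, 1↦4, 2↦5, 3↦5, 4↦3, 5↦5, 6↦3]  zeros at y ∈ ∅
  x = 6: [0↦4, 1↦1, 2↦3, 3↦2, 4↦4, 5↦1, 6↦6]  zeros at y ∈ ∅
Collecting zeros: affine points = {(0, 0), (0, 2), (0, 3), (1, 0), (1, 6), (2, 3), (3, 1), (4, 3)}.
Total count |C(F_7)_aff| = 8.


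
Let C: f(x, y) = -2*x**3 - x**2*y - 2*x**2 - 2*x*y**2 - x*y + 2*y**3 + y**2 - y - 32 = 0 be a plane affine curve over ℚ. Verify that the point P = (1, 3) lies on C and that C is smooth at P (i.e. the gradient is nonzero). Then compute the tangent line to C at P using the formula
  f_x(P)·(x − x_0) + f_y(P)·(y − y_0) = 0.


Tangent line at P: -37*x + 45*y - 98 = 0.

Step 1: f(1, 3) = 0, so P lies on C.
Step 2: partial derivatives
  f_x(x, y) = -6*x**2 - 2*x*y - 4*x - 2*y**2 - y, f_y(x, y) = -x**2 - 4*x*y - x + 6*y**2 + 2*y - 1.
  f_x(P) = -37, f_y(P) = 45 (gradient nonzero, so P is smooth).
Step 3: tangent line at P: -37·(x − 1) + 45·(y − 3) = 0.
Expanding: -37*x + 45*y - 98 = 0.


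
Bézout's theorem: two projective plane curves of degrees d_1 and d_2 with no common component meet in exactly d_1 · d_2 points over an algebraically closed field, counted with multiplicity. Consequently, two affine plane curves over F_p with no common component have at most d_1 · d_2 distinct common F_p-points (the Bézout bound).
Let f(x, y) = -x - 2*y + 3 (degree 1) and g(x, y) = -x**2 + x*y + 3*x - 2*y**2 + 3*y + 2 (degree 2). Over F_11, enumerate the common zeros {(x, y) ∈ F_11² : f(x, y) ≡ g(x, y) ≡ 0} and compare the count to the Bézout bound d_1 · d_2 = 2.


Common zeros: ∅; count = 0; Bézout bound = 2.

deg(f) = 1, deg(g) = 2, so Bézout bound = 2.
Scan x ∈ F_11. For each x, list the y ∈ F_11 with f(x, y) ≡ 0 and those with g(x, y) ≡ 0 (mod 11); the common zeros in that column are the intersection.
  x = 0: f ≡ 0 at y ∈ {7}; g ≡ 0 at y ∈ {2, 5}; common: ∅.
  x = 1: f ≡ 0 at y ∈ {1}; g ≡ 0 at y ∈ {6, 7}; common: ∅.
  x = 2: f ≡ 0 at y ∈ {6}; g ≡ 0 at y ∈ ∅; common: ∅.
  x = 3: f ≡ 0 at y ∈ {0}; g ≡ 0 at y ∈ ∅; common: ∅.
  x = 4: f ≡ 0 at y ∈ {5}; g ≡ 0 at y ∈ {10}; common: ∅.
  x = 5: f ≡ 0 at y ∈ {10}; g ≡ 0 at y ∈ {2}; common: ∅.
  x = 6: f ≡ 0 at y ∈ {4}; g ≡ 0 at y ∈ ∅; common: ∅.
  x = 7: f ≡ 0 at y ∈ {9}; g ≡ 0 at y ∈ ∅; common: ∅.
  x = 8: f ≡ 0 at y ∈ {3}; g ≡ 0 at y ∈ {5, 6}; common: ∅.
  x = 9: f ≡ 0 at y ∈ {8}; g ≡ 0 at y ∈ {7, 10}; common: ∅.
  x = 10: f ≡ 0 at y ∈ {2}; g ≡ 0 at y ∈ ∅; common: ∅.
Collecting: common zeros = ∅, so the count is 0.
Comparison with the Bézout bound: 0 ≤ 2 = deg(f)·deg(g), as expected for curves with no common component (the affine F_11-count falls short of the bound because intersections may lie at infinity, over extension fields, or carry multiplicity).


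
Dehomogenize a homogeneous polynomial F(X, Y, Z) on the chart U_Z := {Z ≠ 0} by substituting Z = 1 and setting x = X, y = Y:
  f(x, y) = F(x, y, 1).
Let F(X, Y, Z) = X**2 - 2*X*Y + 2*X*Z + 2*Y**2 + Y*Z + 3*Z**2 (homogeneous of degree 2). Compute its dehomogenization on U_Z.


f(x, y) = x**2 - 2*x*y + 2*x + 2*y**2 + y + 3

On U_Z we set Z = 1. Each monomial c·X^i·Y^j·Z^k in F becomes c·x^i·y^j·1^k = c·x^i·y^j.
Substituting Z = 1: F(X, Y, 1) = x**2 - 2*x*y + 2*x + 2*y**2 + y + 3.
Note: deg(f) ≤ deg(F) = 2; strict inequality happens when F is divisible by Z (lost terms).


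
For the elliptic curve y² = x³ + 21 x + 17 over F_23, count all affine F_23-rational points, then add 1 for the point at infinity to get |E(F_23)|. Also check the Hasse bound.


Affine points = {(1, 4), (1, 19), (4, 2), (4, 21), (7, 1), (7, 22), (10, 10), (10, 13), (13, 7), (13, 16), (15, 2), (15, 21), (21, 6), (21, 17), (22, 8), (22, 15)}; affine count = 16; |E(F_23)| = 17.

Discriminant check: Δ ∝ 4a³ + 27b² = 4·21³ + 27·17² = 4·9261 + 27·289 ≡ 20 (mod 23). Nonzero ⇒ E is nonsingular.
For each x ∈ F_23, compute rhs = x³ + 21·x + 17 mod 23, then count y ∈ F_23 with y² ≡ rhs.
  x = 0: rhs = 17, matching y values: none (0 points).
  x = 1: rhs = 16, matching y values: 4, 19 (2 points).
  x = 2: rhs = 21, matching y values: none (0 points).
  x = 3: rhs = 15, matching y values: none (0 points).
  x = 4: rhs = 4, matching y values: 2, 21 (2 points).
  x = 5: rhs = 17, matching y values: none (0 points).
  x = 6: rhs = 14, matching y values: none (0 points).
  x = 7: rhs = 1, matching y values: 1, 22 (2 points).
  x = 8: rhs = 7, matching y values: none (0 points).
  x = 9: rhs = 15, matching y values: none (0 points).
  x = 10: rhs = 8, matching y values: 10, 13 (2 points).
  x = 11: rhs = 15, matching y values: none (0 points).
  x = 12: rhs = 19, matching y values: none (0 points).
  x = 13: rhs = 3, matching y values: 7, 16 (2 points).
  x = 14: rhs = 19, matching y values: none (0 points).
  x = 15: rhs = 4, matching y values: 2, 21 (2 points).
  x = 16: rhs = 10, matching y values: none (0 points).
  x = 17: rhs = 20, matching y values: none (0 points).
  x = 18: rhs = 17, matching y values: none (0 points).
  x = 19: rhs = 7, matching y values: none (0 points).
  x = 20: rhs = 19, matching y values: none (0 points).
  x = 21: rhs = 13, matching y values: 6, 17 (2 points).
  x = 22: rhs = 18, matching y values: 8, 15 (2 points).
Total affine count: 16.
Full point count |E(F_23)| = 16 + 1 = 17.
Hasse bound: |17 − (23+1)| = |-7| = 7 ≤ 2√23 ≈ 9.5917 ✓.


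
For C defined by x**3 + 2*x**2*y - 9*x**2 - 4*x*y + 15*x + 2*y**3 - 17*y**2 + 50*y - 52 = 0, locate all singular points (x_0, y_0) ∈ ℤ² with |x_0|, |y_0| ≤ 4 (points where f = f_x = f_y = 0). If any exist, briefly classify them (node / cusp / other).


Singular points: {(1, 3)}; classification: cusp.

Compute partial derivatives:
  f_x = 3*x**2 + 4*x*y - 18*x - 4*y + 15.
  f_y = 2*x**2 - 4*x + 6*y**2 - 34*y + 50.
Scan x_0 ∈ {−4, ..., 4}. For each x_0, f_y(x_0, y) is a polynomial in y; find its integer roots y ∈ {−4, ..., 4}, then test f_x and f at those candidates.
  x = -4: f_y(-4, y) = 6*y**2 - 34*y + 98; no integer root y with |y| ≤ 4.
  x = -3: f_y(-3, y) = 6*y**2 - 34*y + 80; no integer root y with |y| ≤ 4.
  x = -2: f_y(-2, y) = 6*y**2 - 34*y + 66; no integer root y with |y| ≤ 4.
  x = -1: f_y(-1, y) = 6*y**2 - 34*y + 56; no integer root y with |y| ≤ 4.
  x = 0: f_y(0, y) = 6*y**2 - 34*y + 50; no integer root y with |y| ≤ 4.
  x = 1: f_y(1, y) = 6*y**2 - 34*y + 48; vanishes at y ∈ {3}. (1, 3): f_x = 0, f = 0 — SINGULAR.
  x = 2: f_y(2, y) = 6*y**2 - 34*y + 50; no integer root y with |y| ≤ 4.
  x = 3: f_y(3, y) = 6*y**2 - 34*y + 56; no integer root y with |y| ≤ 4.
  x = 4: f_y(4, y) = 6*y**2 - 34*y + 66; no integer root y with |y| ≤ 4.
Only singular point on the grid: (1, 3).
Classify: substitute x = 1 + u, y = 3 + v and expand: f = u**3 + 2*u**2*v + 2*v**3 + v**2.
No constant or linear terms (consistent with a singular point). Quadratic part: v**2. Cubic part: u**3 + 2*u**2*v + 2*v**3.
The quadratic part v**2 is a perfect square, so there is a single (double) tangent line v = 0, i.e. y = 3. Restricting the cubic part to that line (v = 0) leaves u**3 ≠ 0, so f is not divisible by v and the branch is v² ≈ -u**3 to lowest order — this is a cusp.
Classification: cusp.


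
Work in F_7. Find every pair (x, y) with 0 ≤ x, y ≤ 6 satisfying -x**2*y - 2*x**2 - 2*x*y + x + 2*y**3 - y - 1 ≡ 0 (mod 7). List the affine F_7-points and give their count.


Affine F_7-points: {(0, 1), (1, 6), (2, 0), (2, 1), (2, 6), (3, 5), (4, 2)}; count = 7.

For each of the 49 pairs (x, y) ∈ F_7², evaluate f(x, y) mod 7. Record the zeros.
  x = 0: [0↦6, 1↦0, 2↦6, 3↦1, 4↦4, 5↦6, 6↦5]  zeros at y ∈ {1}
  x = 1: [0↦5, 1↦3, 2↦6, 3↦5, 4↦5, 5↦4, 6↦0]  zeros at y ∈ {6}
  x = 2: [0↦0, 1↦0, 2↦5, 3↦6, 4↦1, 5↦2, 6↦0]  zeros at y ∈ {0, 1, 6}
  x = 3: [0↦5, 1↦5, 2↦3, 3↦4, 4↦6, 5↦0, 6↦5]  zeros at y ∈ {5}
  x = 4: [0↦6, 1↦4, 2↦0, 3↦6, 4↦6, 5↦5, 6↦1]  zeros at y ∈ {2}
  x = 5: [0↦3, 1↦4, 2↦3, 3↦5, 4↦1, 5↦3, 6↦2]  zeros at y ∈ ∅
  x = 6: [0↦3, 1↦5, 2↦5, 3↦1, 4↦5, 5↦1, 6↦1]  zeros at y ∈ ∅
Collecting zeros: affine points = {(0, 1), (1, 6), (2, 0), (2, 1), (2, 6), (3, 5), (4, 2)}.
Total count |C(F_7)_aff| = 7.


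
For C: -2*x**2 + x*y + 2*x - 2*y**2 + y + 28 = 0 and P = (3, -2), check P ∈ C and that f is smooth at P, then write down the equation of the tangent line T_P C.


Tangent line at P: -12*x + 12*y + 60 = 0.

Step 1: f(3, -2) = 0, so P lies on C.
Step 2: partial derivatives
  f_x(x, y) = -4*x + y + 2, f_y(x, y) = x - 4*y + 1.
  f_x(P) = -12, f_y(P) = 12 (gradient nonzero, so P is smooth).
Step 3: tangent line at P: -12·(x − 3) + 12·(y − -2) = 0.
Expanding: -12*x + 12*y + 60 = 0.


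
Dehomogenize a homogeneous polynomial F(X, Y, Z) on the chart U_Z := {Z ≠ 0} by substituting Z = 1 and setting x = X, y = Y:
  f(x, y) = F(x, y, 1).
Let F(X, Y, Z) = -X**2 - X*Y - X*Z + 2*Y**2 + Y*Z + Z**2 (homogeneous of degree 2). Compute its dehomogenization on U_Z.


f(x, y) = -x**2 - x*y - x + 2*y**2 + y + 1

On U_Z we set Z = 1. Each monomial c·X^i·Y^j·Z^k in F becomes c·x^i·y^j·1^k = c·x^i·y^j.
Substituting Z = 1: F(X, Y, 1) = -x**2 - x*y - x + 2*y**2 + y + 1.
Note: deg(f) ≤ deg(F) = 2; strict inequality happens when F is divisible by Z (lost terms).


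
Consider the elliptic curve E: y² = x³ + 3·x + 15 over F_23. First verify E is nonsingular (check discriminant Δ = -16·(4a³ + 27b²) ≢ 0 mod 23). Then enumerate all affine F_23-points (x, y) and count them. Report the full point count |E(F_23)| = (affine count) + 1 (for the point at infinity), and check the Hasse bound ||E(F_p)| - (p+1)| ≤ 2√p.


Affine points = {(2, 11), (2, 12), (9, 9), (9, 14), (12, 10), (12, 13), (14, 8), (14, 15), (15, 10), (15, 13), (18, 6), (18, 17), (19, 10), (19, 13), (20, 5), (20, 18), (21, 1), (21, 22)}; affine count = 18; |E(F_23)| = 19.

Discriminant check: Δ ∝ 4a³ + 27b² = 4·3³ + 27·15² = 4·27 + 27·225 ≡ 19 (mod 23). Nonzero ⇒ E is nonsingular.
For each x ∈ F_23, compute rhs = x³ + 3·x + 15 mod 23, then count y ∈ F_23 with y² ≡ rhs.
  x = 0: rhs = 15, matching y values: none (0 points).
  x = 1: rhs = 19, matching y values: none (0 points).
  x = 2: rhs = 6, matching y values: 11, 12 (2 points).
  x = 3: rhs = 5, matching y values: none (0 points).
  x = 4: rhs = 22, matching y values: none (0 points).
  x = 5: rhs = 17, matching y values: none (0 points).
  x = 6: rhs = 19, matching y values: none (0 points).
  x = 7: rhs = 11, matching y values: none (0 points).
  x = 8: rhs = 22, matching y values: none (0 points).
  x = 9: rhs = 12, matching y values: 9, 14 (2 points).
  x = 10: rhs = 10, matching y values: none (0 points).
  x = 11: rhs = 22, matching y values: none (0 points).
  x = 12: rhs = 8, matching y values: 10, 13 (2 points).
  x = 13: rhs = 20, matching y values: none (0 points).
  x = 14: rhs = 18, matching y values: 8, 15 (2 points).
  x = 15: rhs = 8, matching y values: 10, 13 (2 points).
  x = 16: rhs = 19, matching y values: none (0 points).
  x = 17: rhs = 11, matching y values: none (0 points).
  x = 18: rhs = 13, matching y values: 6, 17 (2 points).
  x = 19: rhs = 8, matching y values: 10, 13 (2 points).
  x = 20: rhs = 2, matching y values: 5, 18 (2 points).
  x = 21: rhs = 1, matching y values: 1, 22 (2 points).
  x = 22: rhs = 11, matching y values: none (0 points).
Total affine count: 18.
Full point count |E(F_23)| = 18 + 1 = 19.
Hasse bound: |19 − (23+1)| = |-5| = 5 ≤ 2√23 ≈ 9.5917 ✓.


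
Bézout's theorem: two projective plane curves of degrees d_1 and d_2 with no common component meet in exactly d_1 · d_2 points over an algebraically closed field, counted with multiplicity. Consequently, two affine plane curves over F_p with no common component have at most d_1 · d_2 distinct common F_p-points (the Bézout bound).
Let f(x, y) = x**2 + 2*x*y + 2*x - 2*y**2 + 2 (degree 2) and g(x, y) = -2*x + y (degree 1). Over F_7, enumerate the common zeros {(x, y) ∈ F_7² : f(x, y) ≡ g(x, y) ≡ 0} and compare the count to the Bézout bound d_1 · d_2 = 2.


Common zeros: {(5, 3)}; count = 1; Bézout bound = 2.

deg(f) = 2, deg(g) = 1, so Bézout bound = 2.
Scan x ∈ F_7. For each x, list the y ∈ F_7 with f(x, y) ≡ 0 and those with g(x, y) ≡ 0 (mod 7); the common zeros in that column are the intersection.
  x = 0: f ≡ 0 at y ∈ {1, 6}; g ≡ 0 at y ∈ {0}; common: ∅.
  x = 1: f ≡ 0 at y ∈ {3, 5}; g ≡ 0 at y ∈ {2}; common: ∅.
  x = 2: f ≡ 0 at y ∈ ∅; g ≡ 0 at y ∈ {4}; common: ∅.
  x = 3: f ≡ 0 at y ∈ {1, 2}; g ≡ 0 at y ∈ {6}; common: ∅.
  x = 4: f ≡ 0 at y ∈ ∅; g ≡ 0 at y ∈ {1}; common: ∅.
  x = 5: f ≡ 0 at y ∈ {2, 3}; g ≡ 0 at y ∈ {3}; common: {3}.
  x = 6: f ≡ 0 at y ∈ ∅; g ≡ 0 at y ∈ {5}; common: ∅.
Collecting: common zeros = {(5, 3)}, so the count is 1.
Comparison with the Bézout bound: 1 ≤ 2 = deg(f)·deg(g), as expected for curves with no common component (the affine F_7-count falls short of the bound because intersections may lie at infinity, over extension fields, or carry multiplicity).


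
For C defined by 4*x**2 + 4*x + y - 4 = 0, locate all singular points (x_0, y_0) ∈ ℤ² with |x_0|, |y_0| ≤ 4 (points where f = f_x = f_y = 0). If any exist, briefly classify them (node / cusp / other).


No singular points in the scanned grid; C is smooth there.

Compute partial derivatives:
  f_x = 8*x + 4.
  f_y = 1.
f_y = 1 is a nonzero constant, so f_y never vanishes: no point (x, y) can satisfy f = f_x = f_y = 0. In particular no (x, y) ∈ {−4, ..., 4}² is singular; the curve is smooth.


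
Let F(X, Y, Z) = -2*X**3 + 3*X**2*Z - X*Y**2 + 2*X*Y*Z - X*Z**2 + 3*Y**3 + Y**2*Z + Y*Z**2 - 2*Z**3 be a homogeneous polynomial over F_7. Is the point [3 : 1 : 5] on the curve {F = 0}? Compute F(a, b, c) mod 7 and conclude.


F(3,1,5) ≡ 5 (mod 7); P is NOT on the curve.

Evaluate F(3, 1, 5) term-by-term (mod 7).
  -2*X**3 ↦ -2·27·1·1 = -54
  3*X**2*Z ↦ 3·9·1·5 = 135
  -X*Y**2 ↦ -1·3·1·1 = -3
  2*X*Y*Z ↦ 2·3·1·5 = 30
  -X*Z**2 ↦ -1·3·1·25 = -75
  3*Y**3 ↦ 3·1·1·1 = 3
  Y**2*Z ↦ 1·1·1·5 = 5
  Y*Z**2 ↦ 1·1·1·25 = 25
  -2*Z**3 ↦ -2·1·1·125 = -250
Sum: F(3, 1, 5) = (-54) + (135) + (-3) + (30) + (-75) + (3) + (5) + (25) + (-250) = -184.
Reducing mod 7: -184 ≡ 5 (mod 7).
Since F(a, b, c) ≡ 5 ≠ 0 (mod 7), P does NOT lie on the curve.


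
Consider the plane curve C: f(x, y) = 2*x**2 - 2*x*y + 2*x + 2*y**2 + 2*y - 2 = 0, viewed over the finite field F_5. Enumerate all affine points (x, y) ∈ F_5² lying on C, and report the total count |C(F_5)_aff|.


Affine F_5-points: {(0, 2), (1, 2), (1, 3), (2, 0), (2, 1), (3, 1)}; count = 6.

For each of the 25 pairs (x, y) ∈ F_5², evaluate f(x, y) mod 5. Record the zeros.
  x = 0: [0↦3, 1↦2, 2↦0, 3↦2, 4↦3]  zeros at y ∈ {2}
  x = 1: [0↦2, 1↦4, 2↦0, 3↦0, 4↦4]  zeros at y ∈ {2, 3}
  x = 2: [0↦0, 1↦0, 2↦4, 3↦2, 4↦4]  zeros at y ∈ {0, 1}
  x = 3: [0↦2, 1↦0, 2↦2, 3↦3, 4↦3]  zeros at y ∈ {1}
  x = 4: [0↦3, 1↦4, 2↦4, 3↦3, 4↦1]  zeros at y ∈ ∅
Collecting zeros: affine points = {(0, 2), (1, 2), (1, 3), (2, 0), (2, 1), (3, 1)}.
Total count |C(F_5)_aff| = 6.


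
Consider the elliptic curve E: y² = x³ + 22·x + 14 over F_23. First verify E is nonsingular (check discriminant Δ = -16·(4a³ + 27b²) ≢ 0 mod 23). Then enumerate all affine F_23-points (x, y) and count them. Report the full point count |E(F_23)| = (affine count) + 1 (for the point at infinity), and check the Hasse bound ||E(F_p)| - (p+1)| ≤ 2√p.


Affine points = {(8, 9), (8, 14), (11, 0), (13, 6), (13, 17), (15, 4), (15, 19), (16, 0), (18, 3), (18, 20), (19, 0), (20, 6), (20, 17), (21, 10), (21, 13)}; affine count = 15; |E(F_23)| = 16.

Discriminant check: Δ ∝ 4a³ + 27b² = 4·22³ + 27·14² = 4·10648 + 27·196 ≡ 21 (mod 23). Nonzero ⇒ E is nonsingular.
For each x ∈ F_23, compute rhs = x³ + 22·x + 14 mod 23, then count y ∈ F_23 with y² ≡ rhs.
  x = 0: rhs = 14, matching y values: none (0 points).
  x = 1: rhs = 14, matching y values: none (0 points).
  x = 2: rhs = 20, matching y values: none (0 points).
  x = 3: rhs = 15, matching y values: none (0 points).
  x = 4: rhs = 5, matching y values: none (0 points).
  x = 5: rhs = 19, matching y values: none (0 points).
  x = 6: rhs = 17, matching y values: none (0 points).
  x = 7: rhs = 5, matching y values: none (0 points).
  x = 8: rhs = 12, matching y values: 9, 14 (2 points).
  x = 9: rhs = 21, matching y values: none (0 points).
  x = 10: rhs = 15, matching y values: none (0 points).
  x = 11: rhs = 0, matching y values: 0 (1 points).
  x = 12: rhs = 5, matching y values: none (0 points).
  x = 13: rhs = 13, matching y values: 6, 17 (2 points).
  x = 14: rhs = 7, matching y values: none (0 points).
  x = 15: rhs = 16, matching y values: 4, 19 (2 points).
  x = 16: rhs = 0, matching y values: 0 (1 points).
  x = 17: rhs = 11, matching y values: none (0 points).
  x = 18: rhs = 9, matching y values: 3, 20 (2 points).
  x = 19: rhs = 0, matching y values: 0 (1 points).
  x = 20: rhs = 13, matching y values: 6, 17 (2 points).
  x = 21: rhs = 8, matching y values: 10, 13 (2 points).
  x = 22: rhs = 14, matching y values: none (0 points).
Total affine count: 15.
Full point count |E(F_23)| = 15 + 1 = 16.
Hasse bound: |16 − (23+1)| = |-8| = 8 ≤ 2√23 ≈ 9.5917 ✓.


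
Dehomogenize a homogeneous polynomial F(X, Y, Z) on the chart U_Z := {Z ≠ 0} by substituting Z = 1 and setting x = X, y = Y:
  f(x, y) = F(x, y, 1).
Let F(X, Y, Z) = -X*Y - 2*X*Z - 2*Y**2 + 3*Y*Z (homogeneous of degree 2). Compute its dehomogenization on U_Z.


f(x, y) = -x*y - 2*x - 2*y**2 + 3*y

On U_Z we set Z = 1. Each monomial c·X^i·Y^j·Z^k in F becomes c·x^i·y^j·1^k = c·x^i·y^j.
Substituting Z = 1: F(X, Y, 1) = -x*y - 2*x - 2*y**2 + 3*y.
Note: deg(f) ≤ deg(F) = 2; strict inequality happens when F is divisible by Z (lost terms).


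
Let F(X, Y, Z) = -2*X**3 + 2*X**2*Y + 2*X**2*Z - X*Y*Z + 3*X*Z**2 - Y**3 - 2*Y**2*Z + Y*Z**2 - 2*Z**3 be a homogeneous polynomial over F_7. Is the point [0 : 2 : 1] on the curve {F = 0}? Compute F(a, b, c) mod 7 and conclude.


F(0,2,1) ≡ 5 (mod 7); P is NOT on the curve.

Evaluate F(0, 2, 1) term-by-term (mod 7).
  -2*X**3 ↦ -2·0·1·1 = 0
  2*X**2*Y ↦ 2·0·2·1 = 0
  2*X**2*Z ↦ 2·0·1·1 = 0
  -X*Y*Z ↦ -1·0·2·1 = 0
  3*X*Z**2 ↦ 3·0·1·1 = 0
  -Y**3 ↦ -1·1·8·1 = -8
  -2*Y**2*Z ↦ -2·1·4·1 = -8
  Y*Z**2 ↦ 1·1·2·1 = 2
  -2*Z**3 ↦ -2·1·1·1 = -2
Sum: F(0, 2, 1) = (0) + (0) + (0) + (0) + (0) + (-8) + (-8) + (2) + (-2) = -16.
Reducing mod 7: -16 ≡ 5 (mod 7).
Since F(a, b, c) ≡ 5 ≠ 0 (mod 7), P does NOT lie on the curve.


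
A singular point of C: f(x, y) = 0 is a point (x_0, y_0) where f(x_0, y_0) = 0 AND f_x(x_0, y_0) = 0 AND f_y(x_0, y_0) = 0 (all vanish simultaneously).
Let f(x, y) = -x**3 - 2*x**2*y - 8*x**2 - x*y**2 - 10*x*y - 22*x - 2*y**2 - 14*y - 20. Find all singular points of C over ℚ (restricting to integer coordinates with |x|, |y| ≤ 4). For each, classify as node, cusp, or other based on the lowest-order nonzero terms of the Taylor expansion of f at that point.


Singular points: {(-3, 1)}; classification: node.

Compute partial derivatives:
  f_x = -3*x**2 - 4*x*y - 16*x - y**2 - 10*y - 22.
  f_y = -2*x**2 - 2*x*y - 10*x - 4*y - 14.
Scan x_0 ∈ {−4, ..., 4}. For each x_0, f_y(x_0, y) is a polynomial in y; find its integer roots y ∈ {−4, ..., 4}, then test f_x and f at those candidates.
  x = -4: f_y(-4, y) = 4*y - 6; no integer root y with |y| ≤ 4.
  x = -3: f_y(-3, y) = 2*y - 2; vanishes at y ∈ {1}. (-3, 1): f_x = 0, f = 0 — SINGULAR.
  x = -2: f_y(-2, y) = -2; no integer root y with |y| ≤ 4.
  x = -1: f_y(-1, y) = -2*y - 6; vanishes at y ∈ {-3}. (-1, -3): f_x = 0 but f = 4 ≠ 0.
  x = 0: f_y(0, y) = -4*y - 14; no integer root y with |y| ≤ 4.
  x = 1: f_y(1, y) = -6*y - 26; no integer root y with |y| ≤ 4.
  x = 2: f_y(2, y) = -8*y - 42; no integer root y with |y| ≤ 4.
  x = 3: f_y(3, y) = -10*y - 62; no integer root y with |y| ≤ 4.
  x = 4: f_y(4, y) = -12*y - 86; no integer root y with |y| ≤ 4.
Only singular point on the grid: (-3, 1).
Classify: substitute x = -3 + u, y = 1 + v and expand: f = -u**3 - 2*u**2*v - u**2 - u*v**2 + v**2.
No constant or linear terms (consistent with a singular point). Quadratic part: -u**2 + v**2. Cubic part: -u**3 - 2*u**2*v - u*v**2.
The quadratic part v**2 - u**2 = (v − u)(v + u) splits into two distinct linear factors, so there are two distinct tangent lines y − 1 = ±(x − -3) — this is a node (ordinary double point).
Classification: node.


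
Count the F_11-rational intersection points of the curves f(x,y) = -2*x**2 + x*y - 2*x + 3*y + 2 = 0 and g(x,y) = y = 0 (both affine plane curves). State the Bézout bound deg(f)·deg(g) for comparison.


Common zeros: {(3, 0), (7, 0)}; count = 2; Bézout bound = 2.

deg(f) = 2, deg(g) = 1, so Bézout bound = 2.
Scan x ∈ F_11. For each x, list the y ∈ F_11 with f(x, y) ≡ 0 and those with g(x, y) ≡ 0 (mod 11); the common zeros in that column are the intersection.
  x = 0: f ≡ 0 at y ∈ {3}; g ≡ 0 at y ∈ {0}; common: ∅.
  x = 1: f ≡ 0 at y ∈ {6}; g ≡ 0 at y ∈ {0}; common: ∅.
  x = 2: f ≡ 0 at y ∈ {2}; g ≡ 0 at y ∈ {0}; common: ∅.
  x = 3: f ≡ 0 at y ∈ {0}; g ≡ 0 at y ∈ {0}; common: {0}.
  x = 4: f ≡ 0 at y ∈ {7}; g ≡ 0 at y ∈ {0}; common: ∅.
  x = 5: f ≡ 0 at y ∈ {10}; g ≡ 0 at y ∈ {0}; common: ∅.
  x = 6: f ≡ 0 at y ∈ {3}; g ≡ 0 at y ∈ {0}; common: ∅.
  x = 7: f ≡ 0 at y ∈ {0}; g ≡ 0 at y ∈ {0}; common: {0}.
  x = 8: f ≡ 0 at y ∈ ∅; g ≡ 0 at y ∈ {0}; common: ∅.
  x = 9: f ≡ 0 at y ∈ {2}; g ≡ 0 at y ∈ {0}; common: ∅.
  x = 10: f ≡ 0 at y ∈ {10}; g ≡ 0 at y ∈ {0}; common: ∅.
Collecting: common zeros = {(3, 0), (7, 0)}, so the count is 2.
Comparison with the Bézout bound: 2 ≤ 2 = deg(f)·deg(g), as expected for curves with no common component (the bound is attained).


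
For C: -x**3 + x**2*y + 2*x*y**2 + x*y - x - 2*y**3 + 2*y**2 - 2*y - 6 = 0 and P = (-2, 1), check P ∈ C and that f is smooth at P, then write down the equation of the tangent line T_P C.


Tangent line at P: -14*x - 10*y - 18 = 0.

Step 1: f(-2, 1) = 0, so P lies on C.
Step 2: partial derivatives
  f_x(x, y) = -3*x**2 + 2*x*y + 2*y**2 + y - 1, f_y(x, y) = x**2 + 4*x*y + x - 6*y**2 + 4*y - 2.
  f_x(P) = -14, f_y(P) = -10 (gradient nonzero, so P is smooth).
Step 3: tangent line at P: -14·(x − -2) + -10·(y − 1) = 0.
Expanding: -14*x - 10*y - 18 = 0.


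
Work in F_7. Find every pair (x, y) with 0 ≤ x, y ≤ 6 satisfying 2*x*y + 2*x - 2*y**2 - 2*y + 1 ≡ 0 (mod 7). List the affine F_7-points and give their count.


Affine F_7-points: {(2, 3), (2, 5), (3, 0), (3, 2), (6, 1), (6, 4)}; count = 6.

For each of the 49 pairs (x, y) ∈ F_7², evaluate f(x, y) mod 7. Record the zeros.
  x = 0: [0↦1, 1↦4, 2↦3, 3↦5, 4↦3, 5↦4, 6↦1]  zeros at y ∈ ∅
  x = 1: [0↦3, 1↦1, 2↦2, 3↦6, 4↦6, 5↦2, 6↦1]  zeros at y ∈ ∅
  x = 2: [0↦5, 1↦5, 2↦1, 3↦0, 4↦2, 5↦0, 6↦1]  zeros at y ∈ {3, 5}
  x = 3: [0↦0, 1↦2, 2↦0, 3↦1, 4↦5, 5↦5, 6↦1]  zeros at y ∈ {0, 2}
  x = 4: [0↦2, 1↦6, 2↦6, 3↦2, 4↦1, 5↦3, 6↦1]  zeros at y ∈ ∅
  x = 5: [0↦4, 1↦3, 2↦5, 3↦3, 4↦4, 5↦1, 6↦1]  zeros at y ∈ ∅
  x = 6: [0↦6, 1↦0, 2↦4, 3↦4, 4↦0, 5↦6, 6↦1]  zeros at y ∈ {1, 4}
Collecting zeros: affine points = {(2, 3), (2, 5), (3, 0), (3, 2), (6, 1), (6, 4)}.
Total count |C(F_7)_aff| = 6.


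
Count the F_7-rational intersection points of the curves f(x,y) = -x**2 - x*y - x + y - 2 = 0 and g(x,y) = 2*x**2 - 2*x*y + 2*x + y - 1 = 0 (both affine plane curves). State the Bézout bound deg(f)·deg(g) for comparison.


Common zeros: {(2, 6)}; count = 1; Bézout bound = 4.

deg(f) = 2, deg(g) = 2, so Bézout bound = 4.
Scan x ∈ F_7. For each x, list the y ∈ F_7 with f(x, y) ≡ 0 and those with g(x, y) ≡ 0 (mod 7); the common zeros in that column are the intersection.
  x = 0: f ≡ 0 at y ∈ {2}; g ≡ 0 at y ∈ {1}; common: ∅.
  x = 1: f ≡ 0 at y ∈ ∅; g ≡ 0 at y ∈ {3}; common: ∅.
  x = 2: f ≡ 0 at y ∈ {6}; g ≡ 0 at y ∈ {6}; common: {6}.
  x = 3: f ≡ 0 at y ∈ {0}; g ≡ 0 at y ∈ {6}; common: ∅.
  x = 4: f ≡ 0 at y ∈ {2}; g ≡ 0 at y ∈ ∅; common: ∅.
  x = 5: f ≡ 0 at y ∈ {6}; g ≡ 0 at y ∈ {5}; common: ∅.
  x = 6: f ≡ 0 at y ∈ {1}; g ≡ 0 at y ∈ {5}; common: ∅.
Collecting: common zeros = {(2, 6)}, so the count is 1.
Comparison with the Bézout bound: 1 ≤ 4 = deg(f)·deg(g), as expected for curves with no common component (the affine F_7-count falls short of the bound because intersections may lie at infinity, over extension fields, or carry multiplicity).


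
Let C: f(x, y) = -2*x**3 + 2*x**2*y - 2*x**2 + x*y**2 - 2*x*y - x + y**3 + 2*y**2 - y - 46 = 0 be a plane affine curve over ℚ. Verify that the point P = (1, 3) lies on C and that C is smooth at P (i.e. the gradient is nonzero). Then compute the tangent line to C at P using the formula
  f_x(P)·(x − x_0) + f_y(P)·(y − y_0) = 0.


Tangent line at P: 4*x + 44*y - 136 = 0.

Step 1: f(1, 3) = 0, so P lies on C.
Step 2: partial derivatives
  f_x(x, y) = -6*x**2 + 4*x*y - 4*x + y**2 - 2*y - 1, f_y(x, y) = 2*x**2 + 2*x*y - 2*x + 3*y**2 + 4*y - 1.
  f_x(P) = 4, f_y(P) = 44 (gradient nonzero, so P is smooth).
Step 3: tangent line at P: 4·(x − 1) + 44·(y − 3) = 0.
Expanding: 4*x + 44*y - 136 = 0.


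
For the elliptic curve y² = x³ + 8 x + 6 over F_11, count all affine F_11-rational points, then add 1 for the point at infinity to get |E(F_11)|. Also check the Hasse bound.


Affine points = {(1, 2), (1, 9), (4, 5), (4, 6), (7, 3), (7, 8), (9, 2), (9, 9)}; affine count = 8; |E(F_11)| = 9.

Discriminant check: Δ ∝ 4a³ + 27b² = 4·8³ + 27·6² = 4·512 + 27·36 ≡ 6 (mod 11). Nonzero ⇒ E is nonsingular.
For each x ∈ F_11, compute rhs = x³ + 8·x + 6 mod 11, then count y ∈ F_11 with y² ≡ rhs.
  x = 0: rhs = 6, matching y values: none (0 points).
  x = 1: rhs = 4, matching y values: 2, 9 (2 points).
  x = 2: rhs = 8, matching y values: none (0 points).
  x = 3: rhs = 2, matching y values: none (0 points).
  x = 4: rhs = 3, matching y values: 5, 6 (2 points).
  x = 5: rhs = 6, matching y values: none (0 points).
  x = 6: rhs = 6, matching y values: none (0 points).
  x = 7: rhs = 9, matching y values: 3, 8 (2 points).
  x = 8: rhs = 10, matching y values: none (0 points).
  x = 9: rhs = 4, matching y values: 2, 9 (2 points).
  x = 10: rhs = 8, matching y values: none (0 points).
Total affine count: 8.
Full point count |E(F_11)| = 8 + 1 = 9.
Hasse bound: |9 − (11+1)| = |-3| = 3 ≤ 2√11 ≈ 6.6332 ✓.


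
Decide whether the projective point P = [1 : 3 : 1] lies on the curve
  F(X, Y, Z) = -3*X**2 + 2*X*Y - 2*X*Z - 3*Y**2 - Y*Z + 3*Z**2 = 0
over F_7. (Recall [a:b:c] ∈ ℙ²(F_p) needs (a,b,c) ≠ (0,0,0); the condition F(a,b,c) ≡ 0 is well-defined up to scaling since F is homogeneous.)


F(1,3,1) ≡ 2 (mod 7); P is NOT on the curve.

Evaluate F(1, 3, 1) term-by-term (mod 7).
  -3*X**2 ↦ -3·1·1·1 = -3
  2*X*Y ↦ 2·1·3·1 = 6
  -2*X*Z ↦ -2·1·1·1 = -2
  -3*Y**2 ↦ -3·1·9·1 = -27
  -Y*Z ↦ -1·1·3·1 = -3
  3*Z**2 ↦ 3·1·1·1 = 3
Sum: F(1, 3, 1) = (-3) + (6) + (-2) + (-27) + (-3) + (3) = -26.
Reducing mod 7: -26 ≡ 2 (mod 7).
Since F(a, b, c) ≡ 2 ≠ 0 (mod 7), P does NOT lie on the curve.


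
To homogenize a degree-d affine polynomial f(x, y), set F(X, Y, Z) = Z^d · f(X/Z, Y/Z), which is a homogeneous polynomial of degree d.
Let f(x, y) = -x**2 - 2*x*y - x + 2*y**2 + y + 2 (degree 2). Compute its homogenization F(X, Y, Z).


F(X, Y, Z) = -X**2 - 2*X*Y - X*Z + 2*Y**2 + Y*Z + 2*Z**2

deg(f) = 2.
Substitute x = X/Z, y = Y/Z into f, then multiply by Z^2.
  monomial -1·x^2·y^0 ↦ -1·X^2·Y^0·Z^0.
  monomial -2·x^1·y^1 ↦ -2·X^1·Y^1·Z^0.
  monomial -1·x^1·y^0 ↦ -1·X^1·Y^0·Z^1.
  monomial 2·x^0·y^2 ↦ 2·X^0·Y^2·Z^0.
  monomial 1·x^0·y^1 ↦ 1·X^0·Y^1·Z^1.
  monomial 2·x^0·y^0 ↦ 2·X^0·Y^0·Z^2.
Collecting: F(X, Y, Z) = -X**2 - 2*X*Y - X*Z + 2*Y**2 + Y*Z + 2*Z**2.


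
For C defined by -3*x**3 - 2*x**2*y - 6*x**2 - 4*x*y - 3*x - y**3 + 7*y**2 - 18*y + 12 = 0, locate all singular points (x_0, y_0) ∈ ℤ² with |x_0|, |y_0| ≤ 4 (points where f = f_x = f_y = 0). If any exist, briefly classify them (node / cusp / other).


Singular points: {(-1, 2)}; classification: node.

Compute partial derivatives:
  f_x = -9*x**2 - 4*x*y - 12*x - 4*y - 3.
  f_y = -2*x**2 - 4*x - 3*y**2 + 14*y - 18.
Scan x_0 ∈ {−4, ..., 4}. For each x_0, f_y(x_0, y) is a polynomial in y; find its integer roots y ∈ {−4, ..., 4}, then test f_x and f at those candidates.
  x = -4: f_y(-4, y) = -3*y**2 + 14*y - 34; no integer root y with |y| ≤ 4.
  x = -3: f_y(-3, y) = -3*y**2 + 14*y - 24; no integer root y with |y| ≤ 4.
  x = -2: f_y(-2, y) = -3*y**2 + 14*y - 18; no integer root y with |y| ≤ 4.
  x = -1: f_y(-1, y) = -3*y**2 + 14*y - 16; vanishes at y ∈ {2}. (-1, 2): f_x = 0, f = 0 — SINGULAR.
  x = 0: f_y(0, y) = -3*y**2 + 14*y - 18; no integer root y with |y| ≤ 4.
  x = 1: f_y(1, y) = -3*y**2 + 14*y - 24; no integer root y with |y| ≤ 4.
  x = 2: f_y(2, y) = -3*y**2 + 14*y - 34; no integer root y with |y| ≤ 4.
  x = 3: f_y(3, y) = -3*y**2 + 14*y - 48; no integer root y with |y| ≤ 4.
  x = 4: f_y(4, y) = -3*y**2 + 14*y - 66; no integer root y with |y| ≤ 4.
Only singular point on the grid: (-1, 2).
Classify: substitute x = -1 + u, y = 2 + v and expand: f = -3*u**3 - 2*u**2*v - u**2 - v**3 + v**2.
No constant or linear terms (consistent with a singular point). Quadratic part: -u**2 + v**2. Cubic part: -3*u**3 - 2*u**2*v - v**3.
The quadratic part v**2 - u**2 = (v − u)(v + u) splits into two distinct linear factors, so there are two distinct tangent lines y − 2 = ±(x − -1) — this is a node (ordinary double point).
Classification: node.


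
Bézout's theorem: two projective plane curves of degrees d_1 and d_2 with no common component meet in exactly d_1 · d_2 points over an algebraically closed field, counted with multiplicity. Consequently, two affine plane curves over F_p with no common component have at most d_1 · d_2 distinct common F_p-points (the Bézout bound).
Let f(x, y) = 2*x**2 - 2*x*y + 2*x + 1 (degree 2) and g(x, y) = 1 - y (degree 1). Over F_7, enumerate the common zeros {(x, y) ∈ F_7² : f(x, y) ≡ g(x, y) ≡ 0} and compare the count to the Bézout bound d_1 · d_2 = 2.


Common zeros: ∅; count = 0; Bézout bound = 2.

deg(f) = 2, deg(g) = 1, so Bézout bound = 2.
Scan x ∈ F_7. For each x, list the y ∈ F_7 with f(x, y) ≡ 0 and those with g(x, y) ≡ 0 (mod 7); the common zeros in that column are the intersection.
  x = 0: f ≡ 0 at y ∈ ∅; g ≡ 0 at y ∈ {1}; common: ∅.
  x = 1: f ≡ 0 at y ∈ {6}; g ≡ 0 at y ∈ {1}; common: ∅.
  x = 2: f ≡ 0 at y ∈ {5}; g ≡ 0 at y ∈ {1}; common: ∅.
  x = 3: f ≡ 0 at y ∈ {3}; g ≡ 0 at y ∈ {1}; common: ∅.
  x = 4: f ≡ 0 at y ∈ {6}; g ≡ 0 at y ∈ {1}; common: ∅.
  x = 5: f ≡ 0 at y ∈ {4}; g ≡ 0 at y ∈ {1}; common: ∅.
  x = 6: f ≡ 0 at y ∈ {3}; g ≡ 0 at y ∈ {1}; common: ∅.
Collecting: common zeros = ∅, so the count is 0.
Comparison with the Bézout bound: 0 ≤ 2 = deg(f)·deg(g), as expected for curves with no common component (the affine F_7-count falls short of the bound because intersections may lie at infinity, over extension fields, or carry multiplicity).
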